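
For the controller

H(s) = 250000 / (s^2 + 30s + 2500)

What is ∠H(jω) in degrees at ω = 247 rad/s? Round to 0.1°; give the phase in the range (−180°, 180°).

-172.8°

At s = jω = j247:
quadratic: (j247)² + 30·j247 + 2500 = -58509 + j7410 → |·| ≈ 58976, ∠ ≈ 172.78°
∠H = 0.00° − 172.78° = -172.78°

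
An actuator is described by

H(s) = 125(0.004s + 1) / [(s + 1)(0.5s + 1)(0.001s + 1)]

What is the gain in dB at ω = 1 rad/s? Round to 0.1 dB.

38.0 dB

At ω = 1 rad/s:
zero (1 + j1·0.004) = 1 + j0.004 → |·| ≈ 1, ∠ ≈ 0.23°
pole (1 + j1·1) = 1 + j1 → |·| ≈ 1.4142, ∠ ≈ 45.00°
pole (1 + j1·0.5) = 1 + j0.5 → |·| ≈ 1.118, ∠ ≈ 26.57°
pole (1 + j1·0.001) = 1 + j0.001 → |·| ≈ 1, ∠ ≈ 0.06°
|H| = 125 · 1 / (1.4142 · 1.118 · 1) ≈ 79.06
Gain = 20 log₁₀(79.06) ≈ 37.96 dB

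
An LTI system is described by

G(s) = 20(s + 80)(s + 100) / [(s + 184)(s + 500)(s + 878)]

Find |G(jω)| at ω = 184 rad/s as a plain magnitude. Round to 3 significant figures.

0.00676

At s = jω = j184:
zero (s+80): 80 + j184 → |·| = √(80²+184²) = √40256 ≈ 200.64, ∠ = arctan(184/80) ≈ 66.50°
zero (s+100): 100 + j184 → |·| = √(100²+184²) = √43856 ≈ 209.42, ∠ = arctan(184/100) ≈ 61.48°
pole (s+184): 184 + j184 → |·| = √(184²+184²) = √67712 ≈ 260.22, ∠ = arctan(184/184) ≈ 45.00°
pole (s+500): 500 + j184 → |·| = √(500²+184²) = √283856 ≈ 532.78, ∠ = arctan(184/500) ≈ 20.20°
pole (s+878): 878 + j184 → |·| = √(878²+184²) = √804740 ≈ 897.07, ∠ = arctan(184/878) ≈ 11.84°
|G| = 20 · 42018 / 1.2437e+08 ≈ 0.0067569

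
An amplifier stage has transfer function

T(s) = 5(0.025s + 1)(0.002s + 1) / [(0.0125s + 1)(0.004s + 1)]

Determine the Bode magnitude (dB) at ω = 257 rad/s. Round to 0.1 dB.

At ω = 257 rad/s:
zero (1 + j257·0.025) = 1 + j6.425 → |·| ≈ 6.5024, ∠ ≈ 81.15°
zero (1 + j257·0.002) = 1 + j0.514 → |·| ≈ 1.1244, ∠ ≈ 27.20°
pole (1 + j257·0.0125) = 1 + j3.2125 → |·| ≈ 3.3645, ∠ ≈ 72.71°
pole (1 + j257·0.004) = 1 + j1.028 → |·| ≈ 1.4341, ∠ ≈ 45.79°
|T| = 5 · 6.5024 · 1.1244 / (3.3645 · 1.4341) ≈ 7.5764
Gain = 20 log₁₀(7.5764) ≈ 17.59 dB

17.6 dB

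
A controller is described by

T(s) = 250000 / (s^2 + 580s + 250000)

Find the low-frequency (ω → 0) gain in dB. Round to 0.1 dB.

T(0) = 250000 / 250000 = 1
20 log₁₀(1) ≈ 0.00 dB

0.0 dB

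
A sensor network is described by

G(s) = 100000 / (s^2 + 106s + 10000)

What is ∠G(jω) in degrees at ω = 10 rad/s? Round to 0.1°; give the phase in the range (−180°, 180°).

-6.1°

At s = jω = j10:
quadratic: (j10)² + 106·j10 + 10000 = 9900 + j1060 → |·| ≈ 9956.6, ∠ ≈ 6.11°
∠G = 0.00° − 6.11° = -6.11°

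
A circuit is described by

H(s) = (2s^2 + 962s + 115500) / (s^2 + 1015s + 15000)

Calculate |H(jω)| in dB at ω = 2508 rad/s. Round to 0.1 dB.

Substitute s = j2508:
Numerator: 2(j2508)^2 + 962(j2508) + 115500 = -12464628 + j2412696
Denominator: (j2508)^2 + 1015(j2508) + 15000 = -6275064 + j2545620
|N| = √(12464628² + 2412696²) ≈ 1.2696e+07, ∠N ≈ 169.05°
|D| = √(6275064² + 2545620²) ≈ 6.7718e+06, ∠D ≈ 157.92°
|H| = 1.2696e+07 / 6.7718e+06 ≈ 1.8748
Gain = 20 log₁₀(1.8748) ≈ 5.46 dB

5.5 dB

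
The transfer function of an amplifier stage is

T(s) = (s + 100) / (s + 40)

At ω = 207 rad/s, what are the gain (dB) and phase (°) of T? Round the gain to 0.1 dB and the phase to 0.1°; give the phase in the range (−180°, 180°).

0.8 dB, -14.8°

At s = jω = j207:
zero (s+100): 100 + j207 → |·| = √(100²+207²) = √52849 ≈ 229.89, ∠ = arctan(207/100) ≈ 64.22°
pole (s+40): 40 + j207 → |·| = √(40²+207²) = √44449 ≈ 210.83, ∠ = arctan(207/40) ≈ 79.06°
|T| = 1 · 229.89 / 210.83 ≈ 1.0904
Gain = 20 log₁₀(1.0904) ≈ 0.75 dB
∠T = 64.22° − 79.06° = -14.84°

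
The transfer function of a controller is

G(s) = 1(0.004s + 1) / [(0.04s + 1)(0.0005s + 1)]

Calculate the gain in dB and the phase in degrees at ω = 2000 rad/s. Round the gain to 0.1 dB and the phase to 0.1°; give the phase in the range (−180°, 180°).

At ω = 2000 rad/s:
zero (1 + j2000·0.004) = 1 + j8 → |·| ≈ 8.0623, ∠ ≈ 82.87°
pole (1 + j2000·0.04) = 1 + j80 → |·| ≈ 80.006, ∠ ≈ 89.28°
pole (1 + j2000·0.0005) = 1 + j1 → |·| ≈ 1.4142, ∠ ≈ 45.00°
|G| = 1 · 8.0623 / (80.006 · 1.4142) ≈ 0.071257
Gain = 20 log₁₀(0.071257) ≈ -22.94 dB
∠G = (82.87°) − (89.28° + 45.00°) = -51.41°

-22.9 dB, -51.4°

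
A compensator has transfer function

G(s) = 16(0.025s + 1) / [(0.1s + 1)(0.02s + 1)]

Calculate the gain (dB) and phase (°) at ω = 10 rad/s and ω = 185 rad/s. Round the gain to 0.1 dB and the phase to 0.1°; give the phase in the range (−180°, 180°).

ω = 10: 21.2 dB, -42.3°; ω = 185: 0.6 dB, -84.0°

At ω = 10 rad/s:
zero (1 + j10·0.025) = 1 + j0.25 → |·| ≈ 1.0308, ∠ ≈ 14.04°
pole (1 + j10·0.1) = 1 + j1 → |·| ≈ 1.4142, ∠ ≈ 45.00°
pole (1 + j10·0.02) = 1 + j0.2 → |·| ≈ 1.0198, ∠ ≈ 11.31°
|G| = 16 · 1.0308 / (1.4142 · 1.0198) ≈ 11.436
Gain = 20 log₁₀(11.436) ≈ 21.17 dB
∠G = (14.04°) − (45.00° + 11.31°) = -42.27°

At ω = 185 rad/s:
zero (1 + j185·0.025) = 1 + j4.625 → |·| ≈ 4.7319, ∠ ≈ 77.80°
pole (1 + j185·0.1) = 1 + j18.5 → |·| ≈ 18.527, ∠ ≈ 86.91°
pole (1 + j185·0.02) = 1 + j3.7 → |·| ≈ 3.8328, ∠ ≈ 74.88°
|G| = 16 · 4.7319 / (18.527 · 3.8328) ≈ 1.0662
Gain = 20 log₁₀(1.0662) ≈ 0.56 dB
∠G = (77.80°) − (86.91° + 74.88°) = -83.99°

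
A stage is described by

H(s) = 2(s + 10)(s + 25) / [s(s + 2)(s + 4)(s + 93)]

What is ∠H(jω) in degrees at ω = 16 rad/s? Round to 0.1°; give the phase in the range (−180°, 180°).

At s = jω = j16:
zero (s+10): 10 + j16 → |·| = √(10²+16²) = √356 ≈ 18.868, ∠ = arctan(16/10) ≈ 57.99°
zero (s+25): 25 + j16 → |·| = √(25²+16²) = √881 ≈ 29.682, ∠ = arctan(16/25) ≈ 32.62°
pole (s+2): 2 + j16 → |·| = √(2²+16²) = √260 ≈ 16.125, ∠ = arctan(16/2) ≈ 82.87°
pole (s+4): 4 + j16 → |·| = √(4²+16²) = √272 ≈ 16.492, ∠ = arctan(16/4) ≈ 75.96°
pole (s+93): 93 + j16 → |·| = √(93²+16²) = √8905 ≈ 94.366, ∠ = arctan(16/93) ≈ 9.76°
pole at origin: |s| = 16, ∠ = 90.00° (in denominator)
∠H = 90.61° − 258.59° = -167.98°

-168.0°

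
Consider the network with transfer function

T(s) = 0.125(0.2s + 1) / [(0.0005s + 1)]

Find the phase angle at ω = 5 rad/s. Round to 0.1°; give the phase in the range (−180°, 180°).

44.9°

At ω = 5 rad/s:
zero (1 + j5·0.2) = 1 + j1 → |·| ≈ 1.4142, ∠ ≈ 45.00°
pole (1 + j5·0.0005) = 1 + j0.0025 → |·| ≈ 1, ∠ ≈ 0.14°
∠T = (45.00°) − (0.14°) = 44.86°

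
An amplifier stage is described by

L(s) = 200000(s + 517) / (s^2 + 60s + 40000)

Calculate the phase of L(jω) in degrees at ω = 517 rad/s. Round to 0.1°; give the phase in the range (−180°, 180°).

At s = jω = j517:
zero (s+517): 517 + j517 → |·| = √(517²+517²) = √534578 ≈ 731.15, ∠ = arctan(517/517) ≈ 45.00°
quadratic: (j517)² + 60·j517 + 40000 = -227289 + j31020 → |·| ≈ 2.294e+05, ∠ ≈ 172.23°
∠L = 45.00° − 172.23° = -127.23°

-127.2°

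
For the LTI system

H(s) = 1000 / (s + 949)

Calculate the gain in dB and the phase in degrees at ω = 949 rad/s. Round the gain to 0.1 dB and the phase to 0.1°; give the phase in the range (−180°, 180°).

-2.6 dB, -45.0°

Substitute s = j949:
Numerator: 1000 = 1000 + j0
Denominator: (j949) + 949 = 949 + j949
|N| = √(1000² + 0²) ≈ 1000, ∠N ≈ 0.00°
|D| = √(949² + 949²) ≈ 1342.1, ∠D ≈ 45.00°
|H| = 1000 / 1342.1 ≈ 0.7451
Gain = 20 log₁₀(0.7451) ≈ -2.56 dB
∠H = 0.00° − 45.00° = -45.00°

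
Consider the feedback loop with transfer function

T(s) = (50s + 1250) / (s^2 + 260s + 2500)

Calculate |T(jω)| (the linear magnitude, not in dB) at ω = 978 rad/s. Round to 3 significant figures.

Substitute s = j978:
Numerator: 50(j978) + 1250 = 1250 + j48900
Denominator: (j978)^2 + 260(j978) + 2500 = -953984 + j254280
|N| = √(1250² + 48900²) ≈ 48916, ∠N ≈ 88.54°
|D| = √(953984² + 254280²) ≈ 9.8729e+05, ∠D ≈ 165.08°
|T| = 48916 / 9.8729e+05 ≈ 0.049546

0.0495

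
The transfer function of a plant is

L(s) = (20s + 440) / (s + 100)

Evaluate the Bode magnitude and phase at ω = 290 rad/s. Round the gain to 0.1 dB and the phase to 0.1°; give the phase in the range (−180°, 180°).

Substitute s = j290:
Numerator: 20(j290) + 440 = 440 + j5800
Denominator: (j290) + 100 = 100 + j290
|N| = √(440² + 5800²) ≈ 5816.7, ∠N ≈ 85.66°
|D| = √(100² + 290²) ≈ 306.76, ∠D ≈ 70.97°
|L| = 5816.7 / 306.76 ≈ 18.962
Gain = 20 log₁₀(18.962) ≈ 25.56 dB
∠L = 85.66° − 70.97° = 14.69°

25.6 dB, 14.7°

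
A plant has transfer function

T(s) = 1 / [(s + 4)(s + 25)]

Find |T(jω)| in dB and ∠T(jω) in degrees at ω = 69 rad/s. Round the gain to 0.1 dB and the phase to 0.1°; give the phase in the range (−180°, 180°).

At s = jω = j69:
pole (s+4): 4 + j69 → |·| = √(4²+69²) = √4777 ≈ 69.116, ∠ = arctan(69/4) ≈ 86.68°
pole (s+25): 25 + j69 → |·| = √(25²+69²) = √5386 ≈ 73.389, ∠ = arctan(69/25) ≈ 70.08°
|T| = 1 / 5072.4 ≈ 0.00019715
Gain = 20 log₁₀(0.00019715) ≈ -74.10 dB
∠T = 0.00° − 156.76° = -156.76°

-74.1 dB, -156.8°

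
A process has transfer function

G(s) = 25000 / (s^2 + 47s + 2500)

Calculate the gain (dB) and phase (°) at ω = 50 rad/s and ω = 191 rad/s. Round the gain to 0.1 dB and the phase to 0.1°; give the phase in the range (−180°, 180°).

ω = 50: 20.5 dB, -90.0°; ω = 191: -3.0 dB, -165.2°

At s = jω = j50:
quadratic: (j50)² + 47·j50 + 2500 = 0 + j2350 → |·| ≈ 2350, ∠ ≈ 90.00°
|G| = 25000 / 2350 ≈ 10.638
Gain = 20 log₁₀(10.638) ≈ 20.54 dB
∠G = 0.00° − 90.00° = -90.00°

At s = jω = j191:
quadratic: (j191)² + 47·j191 + 2500 = -33981 + j8977 → |·| ≈ 35147, ∠ ≈ 165.20°
|G| = 25000 / 35147 ≈ 0.7113
Gain = 20 log₁₀(0.7113) ≈ -2.96 dB
∠G = 0.00° − 165.20° = -165.20°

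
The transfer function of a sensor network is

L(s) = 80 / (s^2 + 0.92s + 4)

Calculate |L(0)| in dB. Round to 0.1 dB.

26.0 dB

L(0) = 80 / 4 = 20
20 log₁₀(20) ≈ 26.02 dB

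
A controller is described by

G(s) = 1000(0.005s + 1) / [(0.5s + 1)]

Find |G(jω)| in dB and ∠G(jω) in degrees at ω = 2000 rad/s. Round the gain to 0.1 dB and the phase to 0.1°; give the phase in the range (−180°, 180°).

At ω = 2000 rad/s:
zero (1 + j2000·0.005) = 1 + j10 → |·| ≈ 10.05, ∠ ≈ 84.29°
pole (1 + j2000·0.5) = 1 + j1000 → |·| ≈ 1000, ∠ ≈ 89.94°
|G| = 1000 · 10.05 / (1000) ≈ 10.05
Gain = 20 log₁₀(10.05) ≈ 20.04 dB
∠G = (84.29°) − (89.94°) = -5.65°

20.0 dB, -5.7°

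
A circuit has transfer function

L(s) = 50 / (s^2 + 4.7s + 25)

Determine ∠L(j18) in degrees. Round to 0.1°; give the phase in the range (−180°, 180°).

At s = jω = j18:
quadratic: (j18)² + 4.7·j18 + 25 = -299 + j84.6 → |·| ≈ 310.74, ∠ ≈ 164.20°
∠L = 0.00° − 164.20° = -164.20°

-164.2°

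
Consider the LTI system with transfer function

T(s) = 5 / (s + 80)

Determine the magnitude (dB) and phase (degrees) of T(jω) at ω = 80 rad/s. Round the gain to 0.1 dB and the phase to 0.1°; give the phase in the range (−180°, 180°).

At s = jω = j80:
pole (s+80): 80 + j80 → |·| = √(80²+80²) = √12800 ≈ 113.14, ∠ = arctan(80/80) ≈ 45.00°
|T| = 5 / 113.14 ≈ 0.044193
Gain = 20 log₁₀(0.044193) ≈ -27.09 dB
∠T = 0.00° − 45.00° = -45.00°

-27.1 dB, -45.0°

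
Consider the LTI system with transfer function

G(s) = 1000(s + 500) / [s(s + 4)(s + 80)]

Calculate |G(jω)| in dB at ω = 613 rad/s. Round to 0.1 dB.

At s = jω = j613:
zero (s+500): 500 + j613 → |·| = √(500²+613²) = √625769 ≈ 791.06, ∠ = arctan(613/500) ≈ 50.80°
pole (s+4): 4 + j613 → |·| = √(4²+613²) = √375785 ≈ 613.01, ∠ = arctan(613/4) ≈ 89.63°
pole (s+80): 80 + j613 → |·| = √(80²+613²) = √382169 ≈ 618.2, ∠ = arctan(613/80) ≈ 82.56°
pole at origin: |s| = 613, ∠ = 90.00° (in denominator)
|G| = 1000 · 791.06 / 2.323e+08 ≈ 0.0034053
Gain = 20 log₁₀(0.0034053) ≈ -49.36 dB

-49.4 dB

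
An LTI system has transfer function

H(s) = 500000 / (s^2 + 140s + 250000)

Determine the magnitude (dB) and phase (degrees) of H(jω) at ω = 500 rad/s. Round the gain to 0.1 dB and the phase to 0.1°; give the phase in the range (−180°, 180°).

At s = jω = j500:
quadratic: (j500)² + 140·j500 + 250000 = 0 + j70000 → |·| ≈ 70000, ∠ ≈ 90.00°
|H| = 500000 / 70000 ≈ 7.1429
Gain = 20 log₁₀(7.1429) ≈ 17.08 dB
∠H = 0.00° − 90.00° = -90.00°

17.1 dB, -90.0°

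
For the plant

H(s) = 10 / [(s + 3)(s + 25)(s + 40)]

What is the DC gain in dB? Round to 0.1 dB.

H(0) = 10 / (3·25·40) ≈ 0.0033333
20 log₁₀(0.0033333) ≈ -49.54 dB

-49.5 dB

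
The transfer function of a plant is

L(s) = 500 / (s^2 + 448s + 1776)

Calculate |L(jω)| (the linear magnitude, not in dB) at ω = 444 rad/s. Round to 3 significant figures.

Substitute s = j444:
Numerator: 500 = 500 + j0
Denominator: (j444)^2 + 448(j444) + 1776 = -195360 + j198912
|N| = √(500² + 0²) ≈ 500, ∠N ≈ 0.00°
|D| = √(195360² + 198912²) ≈ 2.788e+05, ∠D ≈ 134.48°
|L| = 500 / 2.788e+05 ≈ 0.0017934

0.00179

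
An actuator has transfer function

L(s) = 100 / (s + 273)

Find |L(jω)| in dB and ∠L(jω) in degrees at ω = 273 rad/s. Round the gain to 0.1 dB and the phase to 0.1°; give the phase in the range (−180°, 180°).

At s = jω = j273:
pole (s+273): 273 + j273 → |·| = √(273²+273²) = √149058 ≈ 386.08, ∠ = arctan(273/273) ≈ 45.00°
|L| = 100 / 386.08 ≈ 0.25901
Gain = 20 log₁₀(0.25901) ≈ -11.73 dB
∠L = 0.00° − 45.00° = -45.00°

-11.7 dB, -45.0°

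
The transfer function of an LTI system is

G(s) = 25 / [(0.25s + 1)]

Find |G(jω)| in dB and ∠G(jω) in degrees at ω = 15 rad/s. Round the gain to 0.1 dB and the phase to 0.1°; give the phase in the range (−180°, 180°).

16.2 dB, -75.1°

At ω = 15 rad/s:
pole (1 + j15·0.25) = 1 + j3.75 → |·| ≈ 3.881, ∠ ≈ 75.07°
|G| = 25 · 1 / (3.881) ≈ 6.4416
Gain = 20 log₁₀(6.4416) ≈ 16.18 dB
∠G = (0°) − (75.07°) = -75.07°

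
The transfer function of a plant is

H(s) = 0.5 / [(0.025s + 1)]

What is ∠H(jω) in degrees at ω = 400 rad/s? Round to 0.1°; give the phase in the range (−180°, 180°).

At ω = 400 rad/s:
pole (1 + j400·0.025) = 1 + j10 → |·| ≈ 10.05, ∠ ≈ 84.29°
∠H = (0°) − (84.29°) = -84.29°

-84.3°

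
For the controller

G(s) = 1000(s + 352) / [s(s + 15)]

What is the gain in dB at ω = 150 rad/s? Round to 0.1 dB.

24.6 dB

At s = jω = j150:
zero (s+352): 352 + j150 → |·| = √(352²+150²) = √146404 ≈ 382.63, ∠ = arctan(150/352) ≈ 23.08°
pole (s+15): 15 + j150 → |·| = √(15²+150²) = √22725 ≈ 150.75, ∠ = arctan(150/15) ≈ 84.29°
pole at origin: |s| = 150, ∠ = 90.00° (in denominator)
|G| = 1000 · 382.63 / 22612 ≈ 16.922
Gain = 20 log₁₀(16.922) ≈ 24.57 dB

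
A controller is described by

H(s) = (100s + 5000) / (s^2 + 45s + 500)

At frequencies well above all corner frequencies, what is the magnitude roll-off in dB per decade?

-20 dB/decade

Each pole contributes −20 dB/decade at high frequency; each zero contributes +20 dB/decade.
Net: 1 zero(s) − 2 pole(s) → -20 dB/decade.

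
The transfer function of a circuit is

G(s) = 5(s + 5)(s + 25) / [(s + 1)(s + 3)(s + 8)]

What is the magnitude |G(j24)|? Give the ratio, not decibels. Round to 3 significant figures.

At s = jω = j24:
zero (s+5): 5 + j24 → |·| = √(5²+24²) = √601 ≈ 24.515, ∠ = arctan(24/5) ≈ 78.23°
zero (s+25): 25 + j24 → |·| = √(25²+24²) = √1201 ≈ 34.655, ∠ = arctan(24/25) ≈ 43.83°
pole (s+1): 1 + j24 → |·| = √(1²+24²) = √577 ≈ 24.021, ∠ = arctan(24/1) ≈ 87.61°
pole (s+3): 3 + j24 → |·| = √(3²+24²) = √585 ≈ 24.187, ∠ = arctan(24/3) ≈ 82.87°
pole (s+8): 8 + j24 → |·| = √(8²+24²) = √640 ≈ 25.298, ∠ = arctan(24/8) ≈ 71.57°
|G| = 5 · 849.57 / 14698 ≈ 0.28901

0.289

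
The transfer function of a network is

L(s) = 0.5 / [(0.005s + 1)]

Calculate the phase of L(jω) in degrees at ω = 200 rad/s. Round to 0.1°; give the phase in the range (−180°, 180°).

-45.0°

At ω = 200 rad/s:
pole (1 + j200·0.005) = 1 + j1 → |·| ≈ 1.4142, ∠ ≈ 45.00°
∠L = (0°) − (45.00°) = -45.00°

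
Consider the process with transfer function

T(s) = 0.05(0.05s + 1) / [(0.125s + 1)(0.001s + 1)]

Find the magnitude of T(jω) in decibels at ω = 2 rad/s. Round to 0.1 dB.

-26.2 dB

At ω = 2 rad/s:
zero (1 + j2·0.05) = 1 + j0.1 → |·| ≈ 1.005, ∠ ≈ 5.71°
pole (1 + j2·0.125) = 1 + j0.25 → |·| ≈ 1.0308, ∠ ≈ 14.04°
pole (1 + j2·0.001) = 1 + j0.002 → |·| ≈ 1, ∠ ≈ 0.11°
|T| = 0.05 · 1.005 / (1.0308 · 1) ≈ 0.048749
Gain = 20 log₁₀(0.048749) ≈ -26.24 dB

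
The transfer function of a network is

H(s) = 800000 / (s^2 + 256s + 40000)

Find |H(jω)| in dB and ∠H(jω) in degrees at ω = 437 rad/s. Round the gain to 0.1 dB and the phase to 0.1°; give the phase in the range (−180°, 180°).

At s = jω = j437:
quadratic: (j437)² + 256·j437 + 40000 = -150969 + j111872 → |·| ≈ 1.879e+05, ∠ ≈ 143.46°
|H| = 800000 / 1.879e+05 ≈ 4.2576
Gain = 20 log₁₀(4.2576) ≈ 12.58 dB
∠H = 0.00° − 143.46° = -143.46°

12.6 dB, -143.5°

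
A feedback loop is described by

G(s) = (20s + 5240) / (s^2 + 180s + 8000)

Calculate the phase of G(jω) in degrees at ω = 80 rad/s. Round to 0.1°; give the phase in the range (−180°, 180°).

Substitute s = j80:
Numerator: 20(j80) + 5240 = 5240 + j1600
Denominator: (j80)^2 + 180(j80) + 8000 = 1600 + j14400
|N| = √(5240² + 1600²) ≈ 5478.8, ∠N ≈ 16.98°
|D| = √(1600² + 14400²) ≈ 14489, ∠D ≈ 83.66°
∠G = 16.98° − 83.66° = -66.68°

-66.7°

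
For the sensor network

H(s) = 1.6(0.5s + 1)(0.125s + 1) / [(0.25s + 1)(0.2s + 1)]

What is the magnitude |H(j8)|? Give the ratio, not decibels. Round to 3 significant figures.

At ω = 8 rad/s:
zero (1 + j8·0.5) = 1 + j4 → |·| ≈ 4.1231, ∠ ≈ 75.96°
zero (1 + j8·0.125) = 1 + j1 → |·| ≈ 1.4142, ∠ ≈ 45.00°
pole (1 + j8·0.25) = 1 + j2 → |·| ≈ 2.2361, ∠ ≈ 63.43°
pole (1 + j8·0.2) = 1 + j1.6 → |·| ≈ 1.8868, ∠ ≈ 57.99°
|H| = 1.6 · 4.1231 · 1.4142 / (2.2361 · 1.8868) ≈ 2.2112

2.21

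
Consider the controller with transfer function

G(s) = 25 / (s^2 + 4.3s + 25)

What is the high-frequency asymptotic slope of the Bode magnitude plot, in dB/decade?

-40 dB/decade

Each pole contributes −20 dB/decade at high frequency; each zero contributes +20 dB/decade.
Net: 0 zero(s) − 2 pole(s) → -40 dB/decade.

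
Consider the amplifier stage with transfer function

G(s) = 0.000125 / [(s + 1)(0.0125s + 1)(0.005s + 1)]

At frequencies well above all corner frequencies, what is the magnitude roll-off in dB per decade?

Each pole contributes −20 dB/decade at high frequency; each zero contributes +20 dB/decade.
Net: 0 zero(s) − 3 pole(s) → -60 dB/decade.

-60 dB/decade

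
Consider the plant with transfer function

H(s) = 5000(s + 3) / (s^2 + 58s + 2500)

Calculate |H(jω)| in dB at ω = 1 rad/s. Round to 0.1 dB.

16.0 dB

At s = jω = j1:
zero (s+3): 3 + j1 → |·| = √(3²+1²) = √10 ≈ 3.1623, ∠ = arctan(1/3) ≈ 18.43°
quadratic: (j1)² + 58·j1 + 2500 = 2499 + j58 → |·| ≈ 2499.7, ∠ ≈ 1.33°
|H| = 5000 · 3.1623 / 2499.7 ≈ 6.3254
Gain = 20 log₁₀(6.3254) ≈ 16.02 dB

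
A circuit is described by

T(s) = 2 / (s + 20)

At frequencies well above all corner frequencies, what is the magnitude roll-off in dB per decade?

Each pole contributes −20 dB/decade at high frequency; each zero contributes +20 dB/decade.
Net: 0 zero(s) − 1 pole(s) → -20 dB/decade.

-20 dB/decade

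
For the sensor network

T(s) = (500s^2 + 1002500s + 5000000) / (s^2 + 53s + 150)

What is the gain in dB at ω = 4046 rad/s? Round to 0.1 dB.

54.9 dB

Substitute s = j4046:
Numerator: 500(j4046)^2 + 1002500(j4046) + 5000000 = -8180058000 + j4056115000
Denominator: (j4046)^2 + 53(j4046) + 150 = -16369966 + j214438
|N| = √(8180058000² + 4056115000²) ≈ 9.1305e+09, ∠N ≈ 153.63°
|D| = √(16369966² + 214438²) ≈ 1.6371e+07, ∠D ≈ 179.25°
|T| = 9.1305e+09 / 1.6371e+07 ≈ 557.72
Gain = 20 log₁₀(557.72) ≈ 54.93 dB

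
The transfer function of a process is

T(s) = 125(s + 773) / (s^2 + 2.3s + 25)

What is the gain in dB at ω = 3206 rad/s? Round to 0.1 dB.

At s = jω = j3206:
zero (s+773): 773 + j3206 → |·| = √(773²+3206²) = √10875965 ≈ 3297.9, ∠ = arctan(3206/773) ≈ 76.44°
quadratic: (j3206)² + 2.3·j3206 + 25 = -10278411 + j7373.8 → |·| ≈ 1.0278e+07, ∠ ≈ 179.96°
|T| = 125 · 3297.9 / 1.0278e+07 ≈ 0.040109
Gain = 20 log₁₀(0.040109) ≈ -27.94 dB

-27.9 dB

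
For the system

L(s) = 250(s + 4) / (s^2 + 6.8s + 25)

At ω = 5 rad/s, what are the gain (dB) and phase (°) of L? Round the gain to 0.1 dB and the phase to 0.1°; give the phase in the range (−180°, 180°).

33.5 dB, -38.7°

At s = jω = j5:
zero (s+4): 4 + j5 → |·| = √(4²+5²) = √41 ≈ 6.4031, ∠ = arctan(5/4) ≈ 51.34°
quadratic: (j5)² + 6.8·j5 + 25 = 0 + j34 → |·| ≈ 34, ∠ ≈ 90.00°
|L| = 250 · 6.4031 / 34 ≈ 47.082
Gain = 20 log₁₀(47.082) ≈ 33.46 dB
∠L = 51.34° − 90.00° = -38.66°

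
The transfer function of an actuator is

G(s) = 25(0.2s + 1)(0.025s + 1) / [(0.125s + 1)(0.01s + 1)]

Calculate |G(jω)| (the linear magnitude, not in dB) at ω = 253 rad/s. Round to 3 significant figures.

94.1

At ω = 253 rad/s:
zero (1 + j253·0.2) = 1 + j50.6 → |·| ≈ 50.61, ∠ ≈ 88.87°
zero (1 + j253·0.025) = 1 + j6.325 → |·| ≈ 6.4036, ∠ ≈ 81.02°
pole (1 + j253·0.125) = 1 + j31.625 → |·| ≈ 31.641, ∠ ≈ 88.19°
pole (1 + j253·0.01) = 1 + j2.53 → |·| ≈ 2.7205, ∠ ≈ 68.43°
|G| = 25 · 50.61 · 6.4036 / (31.641 · 2.7205) ≈ 94.124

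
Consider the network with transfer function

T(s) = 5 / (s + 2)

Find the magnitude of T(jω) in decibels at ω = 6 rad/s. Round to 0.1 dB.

-2.0 dB

At s = jω = j6:
pole (s+2): 2 + j6 → |·| = √(2²+6²) = √40 ≈ 6.3246, ∠ = arctan(6/2) ≈ 71.57°
|T| = 5 / 6.3246 ≈ 0.79056
Gain = 20 log₁₀(0.79056) ≈ -2.04 dB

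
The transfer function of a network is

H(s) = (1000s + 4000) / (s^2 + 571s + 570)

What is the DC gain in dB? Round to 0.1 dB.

16.9 dB

H(0) = 4000 / 570 ≈ 7.0175
20 log₁₀(7.0175) ≈ 16.92 dB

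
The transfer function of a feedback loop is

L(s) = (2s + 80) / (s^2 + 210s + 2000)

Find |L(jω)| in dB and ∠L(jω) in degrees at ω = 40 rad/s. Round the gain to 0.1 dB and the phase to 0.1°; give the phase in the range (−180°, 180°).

Substitute s = j40:
Numerator: 2(j40) + 80 = 80 + j80
Denominator: (j40)^2 + 210(j40) + 2000 = 400 + j8400
|N| = √(80² + 80²) ≈ 113.14, ∠N ≈ 45.00°
|D| = √(400² + 8400²) ≈ 8409.5, ∠D ≈ 87.27°
|L| = 113.14 / 8409.5 ≈ 0.013454
Gain = 20 log₁₀(0.013454) ≈ -37.42 dB
∠L = 45.00° − 87.27° = -42.27°

-37.4 dB, -42.3°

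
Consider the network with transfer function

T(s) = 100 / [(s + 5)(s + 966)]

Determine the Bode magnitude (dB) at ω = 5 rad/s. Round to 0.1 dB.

-36.7 dB

At s = jω = j5:
pole (s+5): 5 + j5 → |·| = √(5²+5²) = √50 ≈ 7.0711, ∠ = arctan(5/5) ≈ 45.00°
pole (s+966): 966 + j5 → |·| = √(966²+5²) = √933181 ≈ 966.01, ∠ = arctan(5/966) ≈ 0.30°
|T| = 100 / 6830.8 ≈ 0.01464
Gain = 20 log₁₀(0.01464) ≈ -36.69 dB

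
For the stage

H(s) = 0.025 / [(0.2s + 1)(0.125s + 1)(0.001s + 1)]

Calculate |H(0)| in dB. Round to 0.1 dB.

H(0) = 0.025 · 1 / 1 = 0.025
20 log₁₀(0.025) ≈ -32.04 dB

-32.0 dB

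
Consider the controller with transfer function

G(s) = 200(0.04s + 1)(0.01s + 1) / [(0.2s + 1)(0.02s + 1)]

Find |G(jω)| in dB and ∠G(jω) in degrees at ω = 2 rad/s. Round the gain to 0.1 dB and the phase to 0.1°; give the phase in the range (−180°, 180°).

45.4 dB, -18.4°

At ω = 2 rad/s:
zero (1 + j2·0.04) = 1 + j0.08 → |·| ≈ 1.0032, ∠ ≈ 4.57°
zero (1 + j2·0.01) = 1 + j0.02 → |·| ≈ 1.0002, ∠ ≈ 1.15°
pole (1 + j2·0.2) = 1 + j0.4 → |·| ≈ 1.077, ∠ ≈ 21.80°
pole (1 + j2·0.02) = 1 + j0.04 → |·| ≈ 1.0008, ∠ ≈ 2.29°
|G| = 200 · 1.0032 · 1.0002 / (1.077 · 1.0008) ≈ 186.18
Gain = 20 log₁₀(186.18) ≈ 45.40 dB
∠G = (4.57° + 1.15°) − (21.80° + 2.29°) = -18.37°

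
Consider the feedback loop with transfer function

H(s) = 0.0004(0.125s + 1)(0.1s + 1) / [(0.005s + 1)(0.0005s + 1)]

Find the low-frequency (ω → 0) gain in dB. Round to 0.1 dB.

-68.0 dB

H(0) = 0.0004 · 1 / 1 = 0.0004
20 log₁₀(0.0004) ≈ -67.96 dB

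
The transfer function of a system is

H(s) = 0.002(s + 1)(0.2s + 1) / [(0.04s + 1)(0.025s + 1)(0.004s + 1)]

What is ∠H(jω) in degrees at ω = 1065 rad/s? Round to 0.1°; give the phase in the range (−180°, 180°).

-73.6°

At ω = 1065 rad/s:
zero (1 + j1065·1) = 1 + j1065 → |·| ≈ 1065, ∠ ≈ 89.95°
zero (1 + j1065·0.2) = 1 + j213 → |·| ≈ 213, ∠ ≈ 89.73°
pole (1 + j1065·0.04) = 1 + j42.6 → |·| ≈ 42.612, ∠ ≈ 88.66°
pole (1 + j1065·0.025) = 1 + j26.625 → |·| ≈ 26.644, ∠ ≈ 87.85°
pole (1 + j1065·0.004) = 1 + j4.26 → |·| ≈ 4.3758, ∠ ≈ 76.79°
∠H = (89.95° + 89.73°) − (88.66° + 87.85° + 76.79°) = -73.62°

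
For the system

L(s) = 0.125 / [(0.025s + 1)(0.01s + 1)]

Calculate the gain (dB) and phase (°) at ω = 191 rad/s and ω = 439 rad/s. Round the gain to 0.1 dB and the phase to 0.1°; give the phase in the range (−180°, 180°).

At ω = 191 rad/s:
pole (1 + j191·0.025) = 1 + j4.775 → |·| ≈ 4.8786, ∠ ≈ 78.17°
pole (1 + j191·0.01) = 1 + j1.91 → |·| ≈ 2.1559, ∠ ≈ 62.37°
|L| = 0.125 · 1 / (4.8786 · 2.1559) ≈ 0.011885
Gain = 20 log₁₀(0.011885) ≈ -38.50 dB
∠L = (0°) − (78.17° + 62.37°) = -140.54°

At ω = 439 rad/s:
pole (1 + j439·0.025) = 1 + j10.975 → |·| ≈ 11.02, ∠ ≈ 84.79°
pole (1 + j439·0.01) = 1 + j4.39 → |·| ≈ 4.5025, ∠ ≈ 77.17°
|L| = 0.125 · 1 / (11.02 · 4.5025) ≈ 0.0025193
Gain = 20 log₁₀(0.0025193) ≈ -51.97 dB
∠L = (0°) − (84.79° + 77.17°) = -161.96°

ω = 191: -38.5 dB, -140.5°; ω = 439: -52.0 dB, -162.0°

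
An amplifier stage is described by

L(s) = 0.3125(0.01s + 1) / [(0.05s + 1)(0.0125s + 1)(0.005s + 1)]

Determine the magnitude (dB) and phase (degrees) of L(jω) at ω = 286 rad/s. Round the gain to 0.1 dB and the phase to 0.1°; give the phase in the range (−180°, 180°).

-39.8 dB, -144.7°

At ω = 286 rad/s:
zero (1 + j286·0.01) = 1 + j2.86 → |·| ≈ 3.0298, ∠ ≈ 70.73°
pole (1 + j286·0.05) = 1 + j14.3 → |·| ≈ 14.335, ∠ ≈ 86.00°
pole (1 + j286·0.0125) = 1 + j3.575 → |·| ≈ 3.7122, ∠ ≈ 74.37°
pole (1 + j286·0.005) = 1 + j1.43 → |·| ≈ 1.745, ∠ ≈ 55.03°
|L| = 0.3125 · 3.0298 / (14.335 · 3.7122 · 1.745) ≈ 0.010196
Gain = 20 log₁₀(0.010196) ≈ -39.83 dB
∠L = (70.73°) − (86.00° + 74.37° + 55.03°) = -144.67°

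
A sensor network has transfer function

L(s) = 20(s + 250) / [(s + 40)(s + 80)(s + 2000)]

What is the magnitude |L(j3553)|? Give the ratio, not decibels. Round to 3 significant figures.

At s = jω = j3553:
zero (s+250): 250 + j3553 → |·| = √(250²+3553²) = √12686309 ≈ 3561.8, ∠ = arctan(3553/250) ≈ 85.98°
pole (s+40): 40 + j3553 → |·| = √(40²+3553²) = √12625409 ≈ 3553.2, ∠ = arctan(3553/40) ≈ 89.35°
pole (s+80): 80 + j3553 → |·| = √(80²+3553²) = √12630209 ≈ 3553.9, ∠ = arctan(3553/80) ≈ 88.71°
pole (s+2000): 2000 + j3553 → |·| = √(2000²+3553²) = √16623809 ≈ 4077.2, ∠ = arctan(3553/2000) ≈ 60.62°
|L| = 20 · 3561.8 / 5.1486e+10 ≈ 1.3836e-06

1.38e-06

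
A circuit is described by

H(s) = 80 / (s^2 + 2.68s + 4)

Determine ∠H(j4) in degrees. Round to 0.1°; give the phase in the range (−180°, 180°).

At s = jω = j4:
quadratic: (j4)² + 2.68·j4 + 4 = -12 + j10.72 → |·| ≈ 16.091, ∠ ≈ 138.22°
∠H = 0.00° − 138.22° = -138.22°

-138.2°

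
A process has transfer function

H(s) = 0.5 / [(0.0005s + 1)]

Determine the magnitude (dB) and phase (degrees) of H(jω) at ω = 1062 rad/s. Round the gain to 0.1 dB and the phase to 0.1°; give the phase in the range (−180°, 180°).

At ω = 1062 rad/s:
pole (1 + j1062·0.0005) = 1 + j0.531 → |·| ≈ 1.1322, ∠ ≈ 27.97°
|H| = 0.5 · 1 / (1.1322) ≈ 0.44162
Gain = 20 log₁₀(0.44162) ≈ -7.10 dB
∠H = (0°) − (27.97°) = -27.97°

-7.1 dB, -28.0°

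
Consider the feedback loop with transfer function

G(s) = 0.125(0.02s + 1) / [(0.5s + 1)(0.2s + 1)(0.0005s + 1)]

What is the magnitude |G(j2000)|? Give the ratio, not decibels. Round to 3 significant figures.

8.84e-06

At ω = 2000 rad/s:
zero (1 + j2000·0.02) = 1 + j40 → |·| ≈ 40.012, ∠ ≈ 88.57°
pole (1 + j2000·0.5) = 1 + j1000 → |·| ≈ 1000, ∠ ≈ 89.94°
pole (1 + j2000·0.2) = 1 + j400 → |·| ≈ 400, ∠ ≈ 89.86°
pole (1 + j2000·0.0005) = 1 + j1 → |·| ≈ 1.4142, ∠ ≈ 45.00°
|G| = 0.125 · 40.012 / (1000 · 400 · 1.4142) ≈ 8.8416e-06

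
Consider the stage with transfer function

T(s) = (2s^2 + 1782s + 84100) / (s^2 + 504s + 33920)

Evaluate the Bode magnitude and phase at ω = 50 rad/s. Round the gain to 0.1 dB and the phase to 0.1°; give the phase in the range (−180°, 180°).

9.4 dB, 9.7°

Substitute s = j50:
Numerator: 2(j50)^2 + 1782(j50) + 84100 = 79100 + j89100
Denominator: (j50)^2 + 504(j50) + 33920 = 31420 + j25200
|N| = √(79100² + 89100²) ≈ 1.1915e+05, ∠N ≈ 48.40°
|D| = √(31420² + 25200²) ≈ 40277, ∠D ≈ 38.73°
|T| = 1.1915e+05 / 40277 ≈ 2.9583
Gain = 20 log₁₀(2.9583) ≈ 9.42 dB
∠T = 48.40° − 38.73° = 9.67°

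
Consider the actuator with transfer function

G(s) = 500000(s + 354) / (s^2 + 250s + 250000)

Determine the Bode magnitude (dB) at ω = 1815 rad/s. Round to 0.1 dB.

At s = jω = j1815:
zero (s+354): 354 + j1815 → |·| = √(354²+1815²) = √3419541 ≈ 1849.2, ∠ = arctan(1815/354) ≈ 78.96°
quadratic: (j1815)² + 250·j1815 + 250000 = -3044225 + j453750 → |·| ≈ 3.0779e+06, ∠ ≈ 171.52°
|G| = 500000 · 1849.2 / 3.0779e+06 ≈ 300.4
Gain = 20 log₁₀(300.4) ≈ 49.55 dB

49.6 dB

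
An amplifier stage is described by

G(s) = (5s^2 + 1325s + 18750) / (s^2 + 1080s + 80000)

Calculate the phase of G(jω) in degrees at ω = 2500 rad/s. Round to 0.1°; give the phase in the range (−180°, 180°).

17.6°

Substitute s = j2500:
Numerator: 5(j2500)^2 + 1325(j2500) + 18750 = -31231250 + j3312500
Denominator: (j2500)^2 + 1080(j2500) + 80000 = -6170000 + j2700000
|N| = √(31231250² + 3312500²) ≈ 3.1406e+07, ∠N ≈ 173.95°
|D| = √(6170000² + 2700000²) ≈ 6.7349e+06, ∠D ≈ 156.37°
∠G = 173.95° − 156.37° = 17.58°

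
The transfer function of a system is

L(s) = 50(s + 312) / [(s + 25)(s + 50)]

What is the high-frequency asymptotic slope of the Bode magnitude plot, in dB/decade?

Each pole contributes −20 dB/decade at high frequency; each zero contributes +20 dB/decade.
Net: 1 zero(s) − 2 pole(s) → -20 dB/decade.

-20 dB/decade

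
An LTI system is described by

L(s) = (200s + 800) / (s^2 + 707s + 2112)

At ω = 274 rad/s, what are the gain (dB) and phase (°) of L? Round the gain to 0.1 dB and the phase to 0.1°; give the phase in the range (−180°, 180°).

Substitute s = j274:
Numerator: 200(j274) + 800 = 800 + j54800
Denominator: (j274)^2 + 707(j274) + 2112 = -72964 + j193718
|N| = √(800² + 54800²) ≈ 54806, ∠N ≈ 89.16°
|D| = √(72964² + 193718²) ≈ 2.07e+05, ∠D ≈ 110.64°
|L| = 54806 / 2.07e+05 ≈ 0.26476
Gain = 20 log₁₀(0.26476) ≈ -11.54 dB
∠L = 89.16° − 110.64° = -21.48°

-11.5 dB, -21.5°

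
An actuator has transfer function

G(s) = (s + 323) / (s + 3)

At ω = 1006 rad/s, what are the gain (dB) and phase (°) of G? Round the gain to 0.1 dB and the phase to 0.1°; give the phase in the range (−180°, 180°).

0.4 dB, -17.6°

At s = jω = j1006:
zero (s+323): 323 + j1006 → |·| = √(323²+1006²) = √1116365 ≈ 1056.6, ∠ = arctan(1006/323) ≈ 72.20°
pole (s+3): 3 + j1006 → |·| = √(3²+1006²) = √1012045 ≈ 1006, ∠ = arctan(1006/3) ≈ 89.83°
|G| = 1 · 1056.6 / 1006 ≈ 1.0503
Gain = 20 log₁₀(1.0503) ≈ 0.43 dB
∠G = 72.20° − 89.83° = -17.63°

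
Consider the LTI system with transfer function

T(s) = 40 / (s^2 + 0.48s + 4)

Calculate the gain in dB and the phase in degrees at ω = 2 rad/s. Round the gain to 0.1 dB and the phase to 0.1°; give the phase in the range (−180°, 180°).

32.4 dB, -90.0°

At s = jω = j2:
quadratic: (j2)² + 0.48·j2 + 4 = 0 + j0.96 → |·| ≈ 0.96, ∠ ≈ 90.00°
|T| = 40 / 0.96 ≈ 41.667
Gain = 20 log₁₀(41.667) ≈ 32.40 dB
∠T = 0.00° − 90.00° = -90.00°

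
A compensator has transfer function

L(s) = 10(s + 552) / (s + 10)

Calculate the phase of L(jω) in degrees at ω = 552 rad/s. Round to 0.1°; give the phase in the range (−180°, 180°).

-44.0°

At s = jω = j552:
zero (s+552): 552 + j552 → |·| = √(552²+552²) = √609408 ≈ 780.65, ∠ = arctan(552/552) ≈ 45.00°
pole (s+10): 10 + j552 → |·| = √(10²+552²) = √304804 ≈ 552.09, ∠ = arctan(552/10) ≈ 88.96°
∠L = 45.00° − 88.96° = -43.96°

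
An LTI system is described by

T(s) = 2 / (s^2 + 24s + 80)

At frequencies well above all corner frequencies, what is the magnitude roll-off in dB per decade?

-40 dB/decade

Each pole contributes −20 dB/decade at high frequency; each zero contributes +20 dB/decade.
Net: 0 zero(s) − 2 pole(s) → -40 dB/decade.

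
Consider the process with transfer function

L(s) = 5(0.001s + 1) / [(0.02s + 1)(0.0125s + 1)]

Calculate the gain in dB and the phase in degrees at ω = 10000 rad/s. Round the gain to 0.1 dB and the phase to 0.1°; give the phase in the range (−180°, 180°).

-53.9 dB, -95.0°

At ω = 10000 rad/s:
zero (1 + j10000·0.001) = 1 + j10 → |·| ≈ 10.05, ∠ ≈ 84.29°
pole (1 + j10000·0.02) = 1 + j200 → |·| ≈ 200, ∠ ≈ 89.71°
pole (1 + j10000·0.0125) = 1 + j125 → |·| ≈ 125, ∠ ≈ 89.54°
|L| = 5 · 10.05 / (200 · 125) ≈ 0.00201
Gain = 20 log₁₀(0.00201) ≈ -53.94 dB
∠L = (84.29°) − (89.71° + 89.54°) = -94.96°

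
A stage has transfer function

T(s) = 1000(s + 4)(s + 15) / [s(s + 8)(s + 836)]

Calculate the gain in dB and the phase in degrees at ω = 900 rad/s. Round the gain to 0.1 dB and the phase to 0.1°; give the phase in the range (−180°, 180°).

-1.8 dB, -47.8°

At s = jω = j900:
zero (s+4): 4 + j900 → |·| = √(4²+900²) = √810016 ≈ 900.01, ∠ = arctan(900/4) ≈ 89.75°
zero (s+15): 15 + j900 → |·| = √(15²+900²) = √810225 ≈ 900.12, ∠ = arctan(900/15) ≈ 89.05°
pole (s+8): 8 + j900 → |·| = √(8²+900²) = √810064 ≈ 900.04, ∠ = arctan(900/8) ≈ 89.49°
pole (s+836): 836 + j900 → |·| = √(836²+900²) = √1508896 ≈ 1228.4, ∠ = arctan(900/836) ≈ 47.11°
pole at origin: |s| = 900, ∠ = 90.00° (in denominator)
|T| = 1000 · 8.1012e+05 / 9.9505e+08 ≈ 0.81415
Gain = 20 log₁₀(0.81415) ≈ -1.79 dB
∠T = 178.80° − 226.60° = -47.80°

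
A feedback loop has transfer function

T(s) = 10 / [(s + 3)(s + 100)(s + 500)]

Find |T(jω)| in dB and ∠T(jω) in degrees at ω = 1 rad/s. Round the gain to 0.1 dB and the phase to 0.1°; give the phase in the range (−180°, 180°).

At s = jω = j1:
pole (s+3): 3 + j1 → |·| = √(3²+1²) = √10 ≈ 3.1623, ∠ = arctan(1/3) ≈ 18.43°
pole (s+100): 100 + j1 → |·| = √(100²+1²) = √10001 ≈ 100, ∠ = arctan(1/100) ≈ 0.57°
pole (s+500): 500 + j1 → |·| = √(500²+1²) = √250001 ≈ 500, ∠ = arctan(1/500) ≈ 0.11°
|T| = 10 / 1.5812e+05 ≈ 6.3243e-05
Gain = 20 log₁₀(6.3243e-05) ≈ -83.98 dB
∠T = 0.00° − 19.11° = -19.11°

-84.0 dB, -19.1°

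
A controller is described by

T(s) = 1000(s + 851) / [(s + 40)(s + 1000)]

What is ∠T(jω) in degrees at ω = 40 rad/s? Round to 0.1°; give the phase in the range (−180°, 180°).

-44.6°

At s = jω = j40:
zero (s+851): 851 + j40 → |·| = √(851²+40²) = √725801 ≈ 851.94, ∠ = arctan(40/851) ≈ 2.69°
pole (s+40): 40 + j40 → |·| = √(40²+40²) = √3200 ≈ 56.569, ∠ = arctan(40/40) ≈ 45.00°
pole (s+1000): 1000 + j40 → |·| = √(1000²+40²) = √1001600 ≈ 1000.8, ∠ = arctan(40/1000) ≈ 2.29°
∠T = 2.69° − 47.29° = -44.60°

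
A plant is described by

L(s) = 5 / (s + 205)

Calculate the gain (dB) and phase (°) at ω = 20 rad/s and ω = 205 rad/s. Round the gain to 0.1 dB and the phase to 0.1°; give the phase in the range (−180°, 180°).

Substitute s = j20:
Numerator: 5 = 5 + j0
Denominator: (j20) + 205 = 205 + j20
|N| = √(5² + 0²) ≈ 5, ∠N ≈ 0.00°
|D| = √(205² + 20²) ≈ 205.97, ∠D ≈ 5.57°
|L| = 5 / 205.97 ≈ 0.024275
Gain = 20 log₁₀(0.024275) ≈ -32.30 dB
∠L = 0.00° − 5.57° = -5.57°

Substitute s = j205:
Numerator: 5 = 5 + j0
Denominator: (j205) + 205 = 205 + j205
|N| = √(5² + 0²) ≈ 5, ∠N ≈ 0.00°
|D| = √(205² + 205²) ≈ 289.91, ∠D ≈ 45.00°
|L| = 5 / 289.91 ≈ 0.017247
Gain = 20 log₁₀(0.017247) ≈ -35.27 dB
∠L = 0.00° − 45.00° = -45.00°

ω = 20: -32.3 dB, -5.6°; ω = 205: -35.3 dB, -45.0°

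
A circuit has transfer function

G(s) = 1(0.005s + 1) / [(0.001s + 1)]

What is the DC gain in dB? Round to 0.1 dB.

0.0 dB

G(0) = 1 · 1 / 1 = 1
20 log₁₀(1) ≈ 0.00 dB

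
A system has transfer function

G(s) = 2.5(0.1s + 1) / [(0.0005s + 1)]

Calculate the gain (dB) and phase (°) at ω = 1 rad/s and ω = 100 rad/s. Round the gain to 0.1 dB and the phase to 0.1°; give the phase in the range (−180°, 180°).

At ω = 1 rad/s:
zero (1 + j1·0.1) = 1 + j0.1 → |·| ≈ 1.005, ∠ ≈ 5.71°
pole (1 + j1·0.0005) = 1 + j0.0005 → |·| ≈ 1, ∠ ≈ 0.03°
|G| = 2.5 · 1.005 / (1) ≈ 2.5125
Gain = 20 log₁₀(2.5125) ≈ 8.00 dB
∠G = (5.71°) − (0.03°) = 5.68°

At ω = 100 rad/s:
zero (1 + j100·0.1) = 1 + j10 → |·| ≈ 10.05, ∠ ≈ 84.29°
pole (1 + j100·0.0005) = 1 + j0.05 → |·| ≈ 1.0012, ∠ ≈ 2.86°
|G| = 2.5 · 10.05 / (1.0012) ≈ 25.095
Gain = 20 log₁₀(25.095) ≈ 27.99 dB
∠G = (84.29°) − (2.86°) = 81.43°

ω = 1: 8.0 dB, 5.7°; ω = 100: 28.0 dB, 81.4°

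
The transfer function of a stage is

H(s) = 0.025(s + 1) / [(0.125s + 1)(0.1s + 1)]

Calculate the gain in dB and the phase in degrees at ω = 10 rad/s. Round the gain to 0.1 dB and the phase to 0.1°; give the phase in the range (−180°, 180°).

At ω = 10 rad/s:
zero (1 + j10·1) = 1 + j10 → |·| ≈ 10.05, ∠ ≈ 84.29°
pole (1 + j10·0.125) = 1 + j1.25 → |·| ≈ 1.6008, ∠ ≈ 51.34°
pole (1 + j10·0.1) = 1 + j1 → |·| ≈ 1.4142, ∠ ≈ 45.00°
|H| = 0.025 · 10.05 / (1.6008 · 1.4142) ≈ 0.11098
Gain = 20 log₁₀(0.11098) ≈ -19.10 dB
∠H = (84.29°) − (51.34° + 45.00°) = -12.05°

-19.1 dB, -12.1°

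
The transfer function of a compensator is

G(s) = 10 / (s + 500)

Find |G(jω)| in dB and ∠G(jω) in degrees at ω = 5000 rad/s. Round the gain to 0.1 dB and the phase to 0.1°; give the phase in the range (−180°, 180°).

Substitute s = j5000:
Numerator: 10 = 10 + j0
Denominator: (j5000) + 500 = 500 + j5000
|N| = √(10² + 0²) ≈ 10, ∠N ≈ 0.00°
|D| = √(500² + 5000²) ≈ 5024.9, ∠D ≈ 84.29°
|G| = 10 / 5024.9 ≈ 0.0019901
Gain = 20 log₁₀(0.0019901) ≈ -54.02 dB
∠G = 0.00° − 84.29° = -84.29°

-54.0 dB, -84.3°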